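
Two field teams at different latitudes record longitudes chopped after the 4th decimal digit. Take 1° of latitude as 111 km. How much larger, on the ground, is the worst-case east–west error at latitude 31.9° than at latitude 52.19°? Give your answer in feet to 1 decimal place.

8.6 feet

Truncating at 4 decimal places can drop up to a full unit in the last place, so the longitude may be off by as much as 0.0001°.
Error at 31.9° = 0.0001° × 111000 × cos 31.9° ≈ 11.1 × 0.8490 = 9.4236 m.
Error at 52.19° = 0.0001° × 111000 × cos 52.19° ≈ 11.1 × 0.6130 = 6.8048 m.
So the lower-latitude error exceeds the higher by 9.4236 − 6.8048 = 2.6188 m.
In feet: 2.61879 m ÷ 0.3048 ≈ 8.5918 ft.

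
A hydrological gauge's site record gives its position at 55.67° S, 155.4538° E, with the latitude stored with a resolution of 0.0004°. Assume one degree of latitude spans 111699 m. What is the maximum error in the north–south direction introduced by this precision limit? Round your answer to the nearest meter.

With a 0.0004° grid the true value lies within half a step, ±0.0004°/2 = ±0.0002°, of the stored one.
North–south distance: 0.0002° × 111699 m/° = 22.3398 m.

22 meters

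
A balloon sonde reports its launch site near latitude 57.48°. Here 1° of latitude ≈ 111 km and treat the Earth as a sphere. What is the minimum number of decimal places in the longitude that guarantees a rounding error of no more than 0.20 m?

At 57.48° one degree of longitude covers 111000 × cos 57.48° ≈ 111000 × 0.5376 ≈ 59672.9 m.
Rounding to N decimal places gives at most 0.5 × 10⁻ᴺ degrees of error, i.e. 0.5 × 10⁻ᴺ × 59672.9 m.
Need 0.5 × 59672.9 × 10⁻ᴺ ≤ 0.20 → 10⁻ᴺ ≤ 6.703e-06, so N ≥ 5.17.
N = 5 would give 0.298 m (too coarse); N = 6 gives 0.0298 m ≤ 0.20 m.

6 decimal places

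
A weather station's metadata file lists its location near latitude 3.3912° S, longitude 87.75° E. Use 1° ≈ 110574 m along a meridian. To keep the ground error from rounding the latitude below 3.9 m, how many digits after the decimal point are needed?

One degree of latitude covers 110574 m.
N decimal places → at most half a unit in the last place, 0.5 × 10⁻ᴺ° = 110574/2 × 10⁻ᴺ m.
Need 0.5 × 110574 × 10⁻ᴺ ≤ 3.9 → 10⁻ᴺ ≤ 7.054e-05, so N ≥ 4.15.
At 4 places the error can reach 5.53 m, but 5 places keeps it to 0.553 m.

5 decimal places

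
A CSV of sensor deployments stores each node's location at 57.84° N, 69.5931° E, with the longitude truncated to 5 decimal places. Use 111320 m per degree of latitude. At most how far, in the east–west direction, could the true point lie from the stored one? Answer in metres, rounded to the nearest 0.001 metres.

0.593 metres

Truncating at 5 decimal places can drop up to a full unit in the last place, so the longitude may be off by as much as 1e-05°.
At latitude 57.84° a degree of longitude spans 111320 m × cos 57.84° = 111320 × 0.5323 ≈ 59254 m.
So at most 1e-05° × 59254 ≈ 0.59254 m east–west.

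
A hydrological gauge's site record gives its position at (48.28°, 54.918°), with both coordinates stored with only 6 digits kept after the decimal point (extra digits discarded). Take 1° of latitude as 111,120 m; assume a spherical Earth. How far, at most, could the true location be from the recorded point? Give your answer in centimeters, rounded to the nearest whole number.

Truncating at 6 decimal places can drop up to a full unit in the last place, so each coordinate may be off by as much as 1e-06°.
Latitude error → 1e-06 × 111120 = 0.11112 m along the meridian.
Longitude error → 1e-06 × 111120 × cos 48.28° = 1e-06 × 111120 × 0.6655 ≈ 0.0739494 m.
Combining orthogonally: (0.11112² + 0.0739494²)^½ ≈ 0.133477 m.
That is 0.133477 m = 13.348 cm.

13 centimeters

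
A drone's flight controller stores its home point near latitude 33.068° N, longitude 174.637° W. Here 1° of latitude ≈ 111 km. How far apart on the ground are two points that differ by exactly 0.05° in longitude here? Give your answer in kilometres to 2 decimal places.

One degree of longitude here spans 111000 × cos 33.068° = 111000 × 0.8380 ≈ 93020.6 m; 0.05° of that is 4651.03 m.
That is 4651.03 m = 4.651 km.

4.65 kilometres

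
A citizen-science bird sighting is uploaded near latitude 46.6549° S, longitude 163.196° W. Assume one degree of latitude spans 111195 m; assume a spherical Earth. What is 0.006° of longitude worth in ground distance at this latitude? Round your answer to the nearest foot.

1502 feet

One degree of longitude here spans 111195 × cos 46.6549° = 111195 × 0.6864 ≈ 76323.2 m; 0.006° of that is 457.939 m.
Converting: 457.939 m × 3.2808 ft/m ≈ 1502.4 ft.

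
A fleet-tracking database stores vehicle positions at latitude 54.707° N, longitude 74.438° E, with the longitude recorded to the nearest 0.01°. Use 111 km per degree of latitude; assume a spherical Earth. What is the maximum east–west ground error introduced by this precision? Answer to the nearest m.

Rounding to 2 decimal places leaves the longitude within ±0.005° of the true value.
One degree of longitude at 54.707° is 111000 × cos 54.707° ≈ 111000 × 0.5778 = 64131.1 m.
So at most 0.005° × 64131.1 ≈ 320.656 m east–west.

321 m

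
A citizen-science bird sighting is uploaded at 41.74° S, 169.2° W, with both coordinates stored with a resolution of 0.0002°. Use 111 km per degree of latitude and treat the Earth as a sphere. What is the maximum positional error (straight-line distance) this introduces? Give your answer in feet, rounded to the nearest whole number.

45 feet

With a 0.0002° grid the true value lies within half a step, ±0.0002°/2 = ±0.0001°, of the stored one.
N–S: 0.0001° × 111000 m/° = 11.1 m.
East–west component at 41.74°: 0.0001° × 111000 × cos 41.74° ≈ 0.0001 × 82825.3 ≈ 8.28253 m.
The two errors are perpendicular, so the maximum displacement is √(11.1² + 8.28253²) ≈ 13.8496 m.
Converting: 13.8496 m × 3.2808 ft/m ≈ 45.438 ft.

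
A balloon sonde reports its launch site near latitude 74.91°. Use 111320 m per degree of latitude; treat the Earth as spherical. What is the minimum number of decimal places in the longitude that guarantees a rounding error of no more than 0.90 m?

At 74.91° one degree of longitude covers 111320 × cos 74.91° ≈ 111320 × 0.2603 ≈ 28980.6 m.
N decimal places → at most half a unit in the last place, 0.5 × 10⁻ᴺ° = 28980.6/2 × 10⁻ᴺ m.
Setting 14490.3 × 10⁻ᴺ ≤ 0.90 gives 10ᴺ ≥ 1.61e+04, i.e. N ≥ 4.21.
At 4 places the error can reach 1.45 m, but 5 places keeps it to 0.145 m.

5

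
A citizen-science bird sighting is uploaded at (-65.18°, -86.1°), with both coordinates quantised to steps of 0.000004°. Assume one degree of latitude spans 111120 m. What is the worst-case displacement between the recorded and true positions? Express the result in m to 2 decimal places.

With a 0.000004° grid the true value lies within half a step, ±0.000004°/2 = ±2e-06°, of the stored one.
North–south component: 2e-06° × 111120 = 0.22224 m.
Longitude error → 2e-06 × 111120 × cos 65.18° = 2e-06 × 111120 × 0.4198 ≈ 0.0932894 m.
Worst case both components are at the extreme and orthogonal: √(0.22224² + 0.0932894²) ≈ 0.241026 m.

0.24 m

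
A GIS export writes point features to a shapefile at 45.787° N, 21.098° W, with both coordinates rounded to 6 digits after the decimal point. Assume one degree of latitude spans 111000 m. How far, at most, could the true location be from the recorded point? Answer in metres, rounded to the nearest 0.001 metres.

0.068 metres

Rounding to 6 decimal places leaves each coordinate within ±5e-07° of the true value.
North–south component: 5e-07° × 111000 = 0.0555 m.
E–W at 45.787°: 5e-07° × 111000 × cos 45.787° = 5e-07 × 111000 × 0.6973 ≈ 0.0387017 m.
Combining orthogonally: (0.0555² + 0.0387017²)^½ ≈ 0.0676614 m.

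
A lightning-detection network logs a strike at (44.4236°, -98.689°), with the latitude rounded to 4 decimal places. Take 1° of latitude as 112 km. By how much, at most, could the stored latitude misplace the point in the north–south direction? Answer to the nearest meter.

6 meters

Rounding to 4 decimal places leaves the latitude within ±5e-05° of the true value.
Along the meridian that is 5e-05° × 112000 m/° = 5.6 m.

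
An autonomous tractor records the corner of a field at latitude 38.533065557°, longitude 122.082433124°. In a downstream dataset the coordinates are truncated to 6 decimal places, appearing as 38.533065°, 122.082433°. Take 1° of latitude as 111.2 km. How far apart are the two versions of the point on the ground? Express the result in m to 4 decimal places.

Δlat = 38.533065557 − 38.533065 = +0.000000557°; Δlon = 122.082433124 − 122.082433 = +0.000000124°.
North–south shift: 0.000000557 × 111200 = 0.0619384 m.
E–W at 38.5331°: 0.000000124° × 111200 × cos 38.5331° = 0.000000124 × 111200 × 0.7822 ≈ 0.0107863 m.
Distance: √(0.0619384² + 0.0107863²) ≈ 0.0628706 m.

0.0629 m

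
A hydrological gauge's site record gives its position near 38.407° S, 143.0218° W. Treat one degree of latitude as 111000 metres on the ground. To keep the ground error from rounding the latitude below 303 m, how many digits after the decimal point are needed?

3

One degree of latitude covers 111000 m.
With N decimal places the half-ulp bound is 0.5·10⁻ᴺ°, or 0.5·10⁻ᴺ × 111000 m on the ground.
Need 0.5 × 111000 × 10⁻ᴺ ≤ 303 → 10⁻ᴺ ≤ 5.459e-03, so N ≥ 2.26.
So 3 decimal places suffice (55.5 m); 2 would allow up to 555 m.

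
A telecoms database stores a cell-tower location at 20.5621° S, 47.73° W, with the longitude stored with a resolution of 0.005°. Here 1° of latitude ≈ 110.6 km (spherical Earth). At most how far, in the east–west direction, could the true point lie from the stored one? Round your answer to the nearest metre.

With a 0.005° grid the true value lies within half a step, ±0.005°/2 = ±0.0025°, of the stored one.
One degree of longitude at 20.5621° is 110600 × cos 20.5621° ≈ 110600 × 0.9363 = 103554 m.
East–west error: 0.0025° × 103554 m/° ≈ 258.885 m.

259 metres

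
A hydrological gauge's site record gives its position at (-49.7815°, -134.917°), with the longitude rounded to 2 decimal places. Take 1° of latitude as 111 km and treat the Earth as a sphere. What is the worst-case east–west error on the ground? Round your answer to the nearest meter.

Rounding to 2 decimal places leaves the longitude within ±0.005° of the true value.
At latitude 49.7815° a degree of longitude spans 111000 m × cos 49.7815° = 111000 × 0.6457 ≈ 71673.2 m.
East–west error: 0.005° × 71673.2 m/° ≈ 358.366 m.

358 meters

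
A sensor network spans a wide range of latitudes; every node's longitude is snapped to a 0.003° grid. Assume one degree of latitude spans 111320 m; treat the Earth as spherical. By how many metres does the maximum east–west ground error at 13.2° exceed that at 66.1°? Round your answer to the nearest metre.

With a 0.003° grid the true value lies within half a step, ±0.003°/2 = ±0.0015°, of the stored one.
At 13.2°: 0.0015° × 111320 × cos 13.2° = 0.0015 × 111320 × 0.9736 ≈ 162.57 m.
Error at 66.1° = 0.0015° × 111320 × cos 66.1° ≈ 166.98 × 0.4051 = 67.651 m.
So the lower-latitude error exceeds the higher by 162.57 − 67.651 = 94.918 m.

95 metres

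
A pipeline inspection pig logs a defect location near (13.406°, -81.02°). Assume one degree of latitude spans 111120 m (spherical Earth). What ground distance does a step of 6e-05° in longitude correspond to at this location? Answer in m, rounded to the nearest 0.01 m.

6e-05° of longitude at 13.406° is 6e-05 × 111120 × cos 13.406° ≈ 6e-05 × 108092 = 6.48553 m.

6.49 m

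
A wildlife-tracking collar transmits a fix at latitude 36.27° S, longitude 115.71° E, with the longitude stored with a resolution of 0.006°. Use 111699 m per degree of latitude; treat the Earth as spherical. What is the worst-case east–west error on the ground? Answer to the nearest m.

270 m

With a 0.006° grid the true value lies within half a step, ±0.006°/2 = ±0.003°, of the stored one.
Parallels shrink by cos φ, so at 36.27° a degree of longitude is 111699 × 0.8062 ≈ 90056 m.
Maximum E–W displacement: 0.003 × 90056 = 270.168 m.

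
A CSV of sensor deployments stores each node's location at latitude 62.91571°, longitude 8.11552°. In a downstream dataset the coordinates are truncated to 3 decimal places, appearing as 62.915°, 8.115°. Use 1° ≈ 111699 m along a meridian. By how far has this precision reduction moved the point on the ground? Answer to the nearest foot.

Δlat = 62.91571 − 62.915 = +0.00071°; Δlon = 8.11552 − 8.115 = +0.00052°.
N–S: 0.00071° × 111699 m/° = 79.3063 m.
East–west at this latitude: 0.00052° × 111699 × cos 62.915° ≈ 0.00052 × 50857.9 = 26.4461 m.
Combined displacement = (79.3063² + 26.4461²)^½ ≈ 83.5995 m.
In feet: 83.5995 m ÷ 0.3048 ≈ 274.28 ft.

274 feet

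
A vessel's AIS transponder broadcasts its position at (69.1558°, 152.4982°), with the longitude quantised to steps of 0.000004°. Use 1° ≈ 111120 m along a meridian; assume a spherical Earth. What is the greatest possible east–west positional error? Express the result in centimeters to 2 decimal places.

7.91 centimeters

With a 0.000004° grid the true value lies within half a step, ±0.000004°/2 = ±2e-06°, of the stored one.
One degree of longitude at 69.1558° is 111120 × cos 69.1558° ≈ 111120 × 0.3558 = 39539.6 m.
So at most 2e-06° × 39539.6 ≈ 0.0790792 m east–west.
That is 0.0790792 m = 7.9079 cm.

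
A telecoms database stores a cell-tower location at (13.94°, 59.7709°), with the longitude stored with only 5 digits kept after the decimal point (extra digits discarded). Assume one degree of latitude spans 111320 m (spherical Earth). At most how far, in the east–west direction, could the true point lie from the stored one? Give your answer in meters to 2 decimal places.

Truncating at 5 decimal places can drop up to a full unit in the last place, so the longitude may be off by as much as 1e-05°.
Parallels shrink by cos φ, so at 13.94° a degree of longitude is 111320 × 0.9705 ≈ 108041 m.
East–west error: 1e-05° × 108041 m/° ≈ 1.08041 m.

1.08 meters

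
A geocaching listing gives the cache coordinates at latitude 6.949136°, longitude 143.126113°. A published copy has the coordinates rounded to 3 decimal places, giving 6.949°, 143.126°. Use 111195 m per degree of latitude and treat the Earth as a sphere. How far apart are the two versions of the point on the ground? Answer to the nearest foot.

64 feet

The latitude changed by +0.000136° and the longitude by +0.000113°.
N–S: 0.000136° × 111195 m/° = 15.1225 m.
E–W at 6.949°: 0.000113° × 111195 × cos 6.949° = 0.000113 × 111195 × 0.9927 ≈ 12.4727 m.
Combined displacement = (15.1225² + 12.4727²)^½ ≈ 19.6025 m.
In feet: 19.6025 m ÷ 0.3048 ≈ 64.313 ft.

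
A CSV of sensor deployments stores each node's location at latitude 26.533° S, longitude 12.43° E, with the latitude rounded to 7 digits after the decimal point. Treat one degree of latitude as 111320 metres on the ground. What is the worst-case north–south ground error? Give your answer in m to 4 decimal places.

Rounding to 7 decimal places leaves the latitude within ±5e-08° of the true value.
North–south distance: 5e-08° × 111320 m/° = 0.005566 m.

0.0056 m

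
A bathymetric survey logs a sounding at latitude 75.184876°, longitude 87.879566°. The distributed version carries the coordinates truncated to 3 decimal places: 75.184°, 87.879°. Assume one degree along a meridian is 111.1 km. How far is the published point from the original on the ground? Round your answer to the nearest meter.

Δlat = 75.184876 − 75.184 = +0.000876°; Δlon = 87.879566 − 87.879 = +0.000566°.
N–S: 0.000876° × 111100 m/° = 97.3236 m.
E–W at 75.184°: 0.000566° × 111100 × cos 75.184° = 0.000566 × 111100 × 0.2557 ≈ 16.0801 m.
Hypotenuse of the two orthogonal shifts: √(97.3236² + 16.0801²) = 98.6431 m.

99 meters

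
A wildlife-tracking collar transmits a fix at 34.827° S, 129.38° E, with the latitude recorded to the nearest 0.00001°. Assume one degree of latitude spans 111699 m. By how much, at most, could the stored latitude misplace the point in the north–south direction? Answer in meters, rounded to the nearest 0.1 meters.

0.6 meters

Rounding to 5 decimal places leaves the latitude within ±5e-06° of the true value.
North–south distance: 5e-06° × 111699 m/° = 0.558495 m.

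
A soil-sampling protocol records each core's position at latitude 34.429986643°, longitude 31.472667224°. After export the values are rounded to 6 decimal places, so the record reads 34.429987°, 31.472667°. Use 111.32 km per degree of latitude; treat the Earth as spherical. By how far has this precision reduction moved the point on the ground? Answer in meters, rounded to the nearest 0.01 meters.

0.04 meters

The latitude changed by -0.000000357° and the longitude by +0.000000224°.
North–south shift: -0.000000357 × 111320 = -0.0397412 m.
E–W at 34.43°: 0.000000224° × 111320 × cos 34.43° = 0.000000224 × 111320 × 0.8248 ≈ 0.0205674 m.
Combined displacement = (0.0397412² + 0.0205674²)^½ ≈ 0.044748 m.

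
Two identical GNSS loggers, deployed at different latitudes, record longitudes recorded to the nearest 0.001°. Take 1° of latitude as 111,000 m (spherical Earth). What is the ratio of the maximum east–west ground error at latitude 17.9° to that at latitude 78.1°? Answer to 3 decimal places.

Rounding to 3 decimal places leaves the longitude within ±0.0005° of the true value.
Error at 17.9° = 0.0005° × 111000 × cos 17.9° ≈ 55.5 × 0.9516 = 52.813 m.
Error at 78.1° = 0.0005° × 111000 × cos 78.1° ≈ 55.5 × 0.2062 = 11.444 m.
The ratio reduces to cos 17.9° / cos 78.1° = 0.9516/0.2062 ≈ 4.6148.

4.615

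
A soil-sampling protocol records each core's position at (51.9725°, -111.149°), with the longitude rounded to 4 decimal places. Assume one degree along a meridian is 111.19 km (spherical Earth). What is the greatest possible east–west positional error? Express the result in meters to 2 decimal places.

Rounding to 4 decimal places leaves the longitude within ±5e-05° of the true value.
At latitude 51.9725° a degree of longitude spans 111190 m × cos 51.9725° = 111190 × 0.6160 ≈ 68497.4 m.
East–west error: 5e-05° × 68497.4 m/° ≈ 3.42487 m.

3.42 meters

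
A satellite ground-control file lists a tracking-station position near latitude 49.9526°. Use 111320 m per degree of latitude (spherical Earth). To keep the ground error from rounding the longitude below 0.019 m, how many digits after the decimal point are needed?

At 49.9526° one degree of longitude covers 111320 × cos 49.9526° ≈ 111320 × 0.6434 ≈ 71625.6 m.
Rounding to N decimal places gives at most 0.5 × 10⁻ᴺ degrees of error, i.e. 0.5 × 10⁻ᴺ × 71625.6 m.
Setting 35812.8 × 10⁻ᴺ ≤ 0.019 gives 10ᴺ ≥ 1.885e+06, i.e. N ≥ 6.28.
N = 6 would give 0.0358 m (too coarse); N = 7 gives 0.00358 m ≤ 0.019 m.

7 decimal places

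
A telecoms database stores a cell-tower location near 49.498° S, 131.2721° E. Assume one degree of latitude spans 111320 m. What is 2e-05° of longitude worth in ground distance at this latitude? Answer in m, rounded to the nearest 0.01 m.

1.45 m

2e-05° of longitude at 49.498° is 2e-05 × 111320 × cos 49.498° ≈ 2e-05 × 72299.5 = 1.44599 m.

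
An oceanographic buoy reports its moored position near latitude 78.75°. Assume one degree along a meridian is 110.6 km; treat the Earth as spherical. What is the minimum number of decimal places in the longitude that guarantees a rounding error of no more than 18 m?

At 78.75° one degree of longitude covers 110600 × cos 78.75° ≈ 110600 × 0.1951 ≈ 21577 m.
Rounding to N decimal places gives at most 0.5 × 10⁻ᴺ degrees of error, i.e. 0.5 × 10⁻ᴺ × 21577 m.
Need 0.5 × 21577 × 10⁻ᴺ ≤ 18 → 10⁻ᴺ ≤ 1.668e-03, so N ≥ 2.78.
So 3 decimal places suffice (10.8 m); 2 would allow up to 108 m.

3 decimal places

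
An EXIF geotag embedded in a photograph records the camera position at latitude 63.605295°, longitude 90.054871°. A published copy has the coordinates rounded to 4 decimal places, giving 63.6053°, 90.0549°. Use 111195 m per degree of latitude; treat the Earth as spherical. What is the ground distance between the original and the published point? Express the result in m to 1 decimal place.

Δlat = 63.605295 − 63.6053 = -0.000005°; Δlon = 90.054871 − 90.0549 = -0.000029°.
N–S: -0.000005° × 111195 m/° = -0.555975 m.
E–W at 63.6053°: -0.000029° × 111195 × cos 63.6053° = -0.000029 × 111195 × 0.4446 ≈ -1.43353 m.
Distance: √(0.555975² + 1.43353²) ≈ 1.53757 m.

1.5 m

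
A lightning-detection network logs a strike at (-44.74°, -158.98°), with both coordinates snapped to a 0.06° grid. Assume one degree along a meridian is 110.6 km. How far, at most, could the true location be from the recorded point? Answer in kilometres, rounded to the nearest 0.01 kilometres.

With a 0.06° grid the true value lies within half a step, ±0.06°/2 = ±0.03°, of the stored one.
Latitude error → 0.03 × 110600 = 3318 m along the meridian.
Longitude error → 0.03 × 110600 × cos 44.74° = 0.03 × 110600 × 0.7103 ≈ 2356.8 m.
Worst case both components are at the extreme and orthogonal: √(3318² + 2356.8²) ≈ 4069.85 m.
That is 4069.85 m = 4.0698 km.

4.07 kilometres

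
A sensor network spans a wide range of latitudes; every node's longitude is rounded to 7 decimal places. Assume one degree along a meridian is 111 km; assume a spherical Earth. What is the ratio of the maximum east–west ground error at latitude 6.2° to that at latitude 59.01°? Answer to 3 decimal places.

1.931

Rounding to 7 decimal places leaves the longitude within ±5e-08° of the true value.
Error at 6.2° = 5e-08° × 111000 × cos 6.2° ≈ 0.00555 × 0.9942 = 0.0055175 m.
At 59.01°: 5e-08° × 111000 × cos 59.01° = 5e-08 × 111000 × 0.5149 ≈ 0.0028576 m.
The ratio reduces to cos 6.2° / cos 59.01° = 0.9942/0.5149 ≈ 1.9308.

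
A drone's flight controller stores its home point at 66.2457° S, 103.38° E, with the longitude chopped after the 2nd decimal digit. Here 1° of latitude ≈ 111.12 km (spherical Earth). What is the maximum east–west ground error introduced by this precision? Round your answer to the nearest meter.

448 meters

Truncating at 2 decimal places can drop up to a full unit in the last place, so the longitude may be off by as much as 0.01°.
Parallels shrink by cos φ, so at 66.2457° a degree of longitude is 111120 × 0.4028 ≈ 44760.8 m.
So at most 0.01° × 44760.8 ≈ 447.608 m east–west.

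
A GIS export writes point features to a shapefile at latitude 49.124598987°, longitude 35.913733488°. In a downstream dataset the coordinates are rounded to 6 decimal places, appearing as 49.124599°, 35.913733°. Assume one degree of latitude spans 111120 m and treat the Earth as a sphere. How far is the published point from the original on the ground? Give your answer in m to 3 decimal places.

0.036 m

The latitude changed by -0.000000013° and the longitude by +0.000000488°.
North–south shift: -0.000000013 × 111120 = -0.00144456 m.
East–west at this latitude: 0.000000488° × 111120 × cos 49.1246° ≈ 0.000000488 × 72718.7 = 0.0354867 m.
Hypotenuse of the two orthogonal shifts: √(0.00144456² + 0.0354867²) = 0.0355161 m.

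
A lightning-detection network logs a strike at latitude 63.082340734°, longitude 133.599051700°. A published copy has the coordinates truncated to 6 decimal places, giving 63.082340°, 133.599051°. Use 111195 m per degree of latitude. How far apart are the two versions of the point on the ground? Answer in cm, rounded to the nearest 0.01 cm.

Δlat = 63.082340734 − 63.082340 = +0.000000734°; Δlon = 133.599051700 − 133.599051 = +0.000000700°.
N–S: 0.000000734° × 111195 m/° = 0.0816171 m.
East–west at this latitude: 0.000000700° × 111195 × cos 63.0823° ≈ 0.000000700 × 50339 = 0.0352373 m.
Distance: √(0.0816171² + 0.0352373²) ≈ 0.088899 m.
That is 0.088899 m = 8.8899 cm.

8.89 cm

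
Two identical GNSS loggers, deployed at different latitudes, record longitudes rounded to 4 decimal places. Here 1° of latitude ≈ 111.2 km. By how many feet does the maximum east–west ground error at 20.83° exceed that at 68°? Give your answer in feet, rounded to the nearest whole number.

10 feet

Rounding to 4 decimal places leaves the longitude within ±5e-05° of the true value.
At 20.83°: 5e-05° × 111200 × cos 20.83° = 5e-05 × 111200 × 0.9346 ≈ 5.1966 m.
At 68°: 5e-05° × 111200 × cos 68° = 5e-05 × 111200 × 0.3746 ≈ 2.0828 m.
So the lower-latitude error exceeds the higher by 5.1966 − 2.0828 = 3.1138 m.
In feet: 3.11378 m ÷ 0.3048 ≈ 10.216 ft.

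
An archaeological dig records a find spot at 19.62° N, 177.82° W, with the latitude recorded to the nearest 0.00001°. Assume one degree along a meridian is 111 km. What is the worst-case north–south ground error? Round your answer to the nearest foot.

2 feet

Rounding to 5 decimal places leaves the latitude within ±5e-06° of the true value.
So the N–S error is at most 5e-06 × 111000 = 0.555 m.
Converting: 0.555 m × 3.2808 ft/m ≈ 1.8209 ft.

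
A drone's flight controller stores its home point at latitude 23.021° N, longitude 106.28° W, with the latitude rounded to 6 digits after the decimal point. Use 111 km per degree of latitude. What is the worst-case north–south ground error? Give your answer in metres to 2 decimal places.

Rounding to 6 decimal places leaves the latitude within ±5e-07° of the true value.
Along the meridian that is 5e-07° × 111000 m/° = 0.0555 m.

0.06 metres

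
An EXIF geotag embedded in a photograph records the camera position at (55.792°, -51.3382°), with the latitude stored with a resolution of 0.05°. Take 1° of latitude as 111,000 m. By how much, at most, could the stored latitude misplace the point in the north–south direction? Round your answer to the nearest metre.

With a 0.05° grid the true value lies within half a step, ±0.05°/2 = ±0.025°, of the stored one.
So the N–S error is at most 0.025 × 111000 = 2775 m.

2775 metres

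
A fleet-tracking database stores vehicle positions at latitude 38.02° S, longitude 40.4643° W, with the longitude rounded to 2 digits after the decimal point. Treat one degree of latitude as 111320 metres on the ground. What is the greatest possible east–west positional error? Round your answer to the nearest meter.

438 meters

Rounding to 2 decimal places leaves the longitude within ±0.005° of the true value.
At latitude 38.02° a degree of longitude spans 111320 m × cos 38.02° = 111320 × 0.7878 ≈ 87697.4 m.
So at most 0.005° × 87697.4 ≈ 438.487 m east–west.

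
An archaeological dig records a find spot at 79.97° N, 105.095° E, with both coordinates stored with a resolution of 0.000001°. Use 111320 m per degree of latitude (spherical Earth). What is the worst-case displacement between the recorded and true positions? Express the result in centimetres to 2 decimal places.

With a 0.000001° grid the true value lies within half a step, ±0.000001°/2 = ±5e-07°, of the stored one.
North–south component: 5e-07° × 111320 = 0.05566 m.
East–west component at 79.97°: 5e-07° × 111320 × cos 79.97° ≈ 5e-07 × 19387.9 ≈ 0.00969396 m.
Combining orthogonally: (0.05566² + 0.00969396²)^½ ≈ 0.0564979 m.
That is 0.0564979 m = 5.6498 cm.

5.65 centimetres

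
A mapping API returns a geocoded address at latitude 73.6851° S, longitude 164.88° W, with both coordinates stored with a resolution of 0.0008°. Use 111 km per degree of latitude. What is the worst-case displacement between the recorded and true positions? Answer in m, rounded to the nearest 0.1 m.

With a 0.0008° grid the true value lies within half a step, ±0.0008°/2 = ±0.0004°, of the stored one.
North–south component: 0.0004° × 111000 = 44.4 m.
E–W at 73.6851°: 0.0004° × 111000 × cos 73.6851° = 0.0004 × 111000 × 0.2809 ≈ 12.4727 m.
Combining orthogonally: (44.4² + 12.4727²)^½ ≈ 46.1186 m.

46.1 m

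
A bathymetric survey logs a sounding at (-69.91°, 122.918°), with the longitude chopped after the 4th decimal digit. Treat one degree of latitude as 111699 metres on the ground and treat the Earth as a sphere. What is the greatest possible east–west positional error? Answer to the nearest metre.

Truncating at 4 decimal places can drop up to a full unit in the last place, so the longitude may be off by as much as 0.0001°.
At latitude 69.91° a degree of longitude spans 111699 m × cos 69.91° = 111699 × 0.3435 ≈ 38368.1 m.
East–west error: 0.0001° × 38368.1 m/° ≈ 3.83681 m.

4 metres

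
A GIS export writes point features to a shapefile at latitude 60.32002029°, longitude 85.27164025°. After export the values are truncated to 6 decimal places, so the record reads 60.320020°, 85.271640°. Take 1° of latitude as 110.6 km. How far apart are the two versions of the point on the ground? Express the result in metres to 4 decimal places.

Δlat = 60.32002029 − 60.320020 = +0.00000029°; Δlon = 85.27164025 − 85.271640 = +0.00000025°.
North–south shift: 0.00000029 × 110600 = 0.032074 m.
East–west at this latitude: 0.00000025° × 110600 × cos 60.32° ≈ 0.00000025 × 54764.2 = 0.013691 m.
Distance: √(0.032074² + 0.013691²) ≈ 0.0348739 m.

0.0349 metres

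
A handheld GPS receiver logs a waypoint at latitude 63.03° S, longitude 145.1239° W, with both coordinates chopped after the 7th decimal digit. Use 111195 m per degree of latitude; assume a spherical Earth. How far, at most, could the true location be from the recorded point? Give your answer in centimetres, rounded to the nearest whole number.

Truncating at 7 decimal places can drop up to a full unit in the last place, so each coordinate may be off by as much as 1e-07°.
North–south component: 1e-07° × 111195 = 0.0111195 m.
Longitude error → 1e-07 × 111195 × cos 63.03° = 1e-07 × 111195 × 0.4535 ≈ 0.00504296 m.
Combining orthogonally: (0.0111195² + 0.00504296²)^½ ≈ 0.0122096 m.
That is 0.0122096 m = 1.221 cm.

1 centimetres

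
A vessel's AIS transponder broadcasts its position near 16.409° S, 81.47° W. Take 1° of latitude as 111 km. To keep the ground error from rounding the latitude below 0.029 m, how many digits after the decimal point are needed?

7

One degree of latitude covers 111000 m.
N decimal places → at most half a unit in the last place, 0.5 × 10⁻ᴺ° = 111000/2 × 10⁻ᴺ m.
Need 0.5 × 111000 × 10⁻ᴺ ≤ 0.029 → 10⁻ᴺ ≤ 5.225e-07, so N ≥ 6.28.
N = 6 would give 0.0555 m (too coarse); N = 7 gives 0.00555 m ≤ 0.029 m.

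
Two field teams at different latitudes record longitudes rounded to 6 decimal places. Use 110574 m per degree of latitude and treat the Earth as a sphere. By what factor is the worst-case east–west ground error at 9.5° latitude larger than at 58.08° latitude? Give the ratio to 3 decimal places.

Rounding to 6 decimal places leaves the longitude within ±5e-07° of the true value.
Error at 9.5° = 5e-07° × 110574 × cos 9.5° ≈ 0.055287 × 0.9863 = 0.054529 m.
At 58.08°: 5e-07° × 110574 × cos 58.08° = 5e-07 × 110574 × 0.5287 ≈ 0.029232 m.
Ratio: 0.054529 / 0.029232 = cos 9.5° / cos 58.08° ≈ 1.8654.

1.865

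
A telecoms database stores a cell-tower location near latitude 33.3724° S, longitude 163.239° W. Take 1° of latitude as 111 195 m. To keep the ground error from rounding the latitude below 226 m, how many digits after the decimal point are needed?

3 decimal places

One degree of latitude covers 111195 m.
N decimal places → at most half a unit in the last place, 0.5 × 10⁻ᴺ° = 111195/2 × 10⁻ᴺ m.
Setting 55597.5 × 10⁻ᴺ ≤ 226 gives 10ᴺ ≥ 246, i.e. N ≥ 2.39.
N = 2 would give 556 m (too coarse); N = 3 gives 55.6 m ≤ 226 m.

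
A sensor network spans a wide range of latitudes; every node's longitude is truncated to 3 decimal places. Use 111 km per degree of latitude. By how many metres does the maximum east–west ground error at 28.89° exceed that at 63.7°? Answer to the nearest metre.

Truncating at 3 decimal places can drop up to a full unit in the last place, so the longitude may be off by as much as 0.001°.
Error at 28.89° = 0.001° × 111000 × cos 28.89° ≈ 111 × 0.8755 = 97.186 m.
Error at 63.7° = 0.001° × 111000 × cos 63.7° ≈ 111 × 0.4431 = 49.181 m.
Difference: 97.186 − 49.181 = 48.005 m.

48 metres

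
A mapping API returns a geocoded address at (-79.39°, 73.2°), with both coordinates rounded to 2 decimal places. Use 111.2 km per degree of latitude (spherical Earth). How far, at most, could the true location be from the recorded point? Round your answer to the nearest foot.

Rounding to 2 decimal places leaves each coordinate within ±0.005° of the true value.
Latitude error → 0.005 × 111200 = 556 m along the meridian.
East–west component at 79.39°: 0.005° × 111200 × cos 79.39° ≈ 0.005 × 20474.5 ≈ 102.372 m.
Combining orthogonally: (556² + 102.372²)^½ ≈ 565.346 m.
In feet: 565.346 m ÷ 0.3048 ≈ 1854.8 ft.

1855 feet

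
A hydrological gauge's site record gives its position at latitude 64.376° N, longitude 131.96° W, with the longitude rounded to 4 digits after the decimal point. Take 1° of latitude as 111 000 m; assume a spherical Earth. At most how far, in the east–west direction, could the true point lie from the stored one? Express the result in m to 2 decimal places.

2.40 m

Rounding to 4 decimal places leaves the longitude within ±5e-05° of the true value.
Parallels shrink by cos φ, so at 64.376° a degree of longitude is 111000 × 0.4325 ≈ 48003.4 m.
Maximum E–W displacement: 5e-05 × 48003.4 = 2.40017 m.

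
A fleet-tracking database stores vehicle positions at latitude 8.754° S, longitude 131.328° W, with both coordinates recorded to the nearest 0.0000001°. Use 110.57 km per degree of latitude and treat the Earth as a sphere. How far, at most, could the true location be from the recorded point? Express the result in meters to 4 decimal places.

Rounding to 7 decimal places leaves each coordinate within ±5e-08° of the true value.
N–S: 5e-08° × 110570 m/° = 0.0055285 m.
Longitude error → 5e-08 × 110570 × cos 8.754° = 5e-08 × 110570 × 0.9884 ≈ 0.0054641 m.
Worst case both components are at the extreme and orthogonal: √(0.0055285² + 0.0054641²) ≈ 0.00777307 m.

0.0078 meters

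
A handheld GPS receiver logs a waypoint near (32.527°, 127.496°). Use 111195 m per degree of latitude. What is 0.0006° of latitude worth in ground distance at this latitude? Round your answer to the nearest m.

0.0006° × 111195 m/° = 66.717 m.

67 m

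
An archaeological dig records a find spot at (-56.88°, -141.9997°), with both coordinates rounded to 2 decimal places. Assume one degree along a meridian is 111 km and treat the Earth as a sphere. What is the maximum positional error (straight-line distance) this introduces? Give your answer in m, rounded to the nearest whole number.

632 m

Rounding to 2 decimal places leaves each coordinate within ±0.005° of the true value.
Latitude error → 0.005 × 111000 = 555 m along the meridian.
E–W at 56.88°: 0.005° × 111000 × cos 56.88° = 0.005 × 111000 × 0.5464 ≈ 303.249 m.
The two errors are perpendicular, so the maximum displacement is √(555² + 303.249²) ≈ 632.444 m.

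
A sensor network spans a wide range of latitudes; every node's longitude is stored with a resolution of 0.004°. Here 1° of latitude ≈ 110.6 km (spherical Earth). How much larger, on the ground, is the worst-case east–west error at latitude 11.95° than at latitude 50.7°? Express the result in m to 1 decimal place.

With a 0.004° grid the true value lies within half a step, ±0.004°/2 = ±0.002°, of the stored one.
Error at 11.95° = 0.002° × 110600 × cos 11.95° ≈ 221.2 × 0.9783 = 216.41 m.
Error at 50.7° = 0.002° × 110600 × cos 50.7° ≈ 221.2 × 0.6334 = 140.1 m.
Difference: 216.41 − 140.1 = 76.302 m.

76.3 m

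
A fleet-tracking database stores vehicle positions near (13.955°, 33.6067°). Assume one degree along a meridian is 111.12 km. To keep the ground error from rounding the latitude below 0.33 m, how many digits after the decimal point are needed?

One degree of latitude covers 111120 m.
Rounding to N decimal places gives at most 0.5 × 10⁻ᴺ degrees of error, i.e. 0.5 × 10⁻ᴺ × 111120 m.
Need 0.5 × 111120 × 10⁻ᴺ ≤ 0.33 → 10⁻ᴺ ≤ 5.940e-06, so N ≥ 5.23.
At 5 places the error can reach 0.556 m, but 6 places keeps it to 0.0556 m.

6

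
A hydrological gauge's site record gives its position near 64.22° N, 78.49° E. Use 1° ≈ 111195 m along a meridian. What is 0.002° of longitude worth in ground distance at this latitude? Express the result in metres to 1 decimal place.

96.7 metres

One degree of longitude here spans 111195 × cos 64.22° = 111195 × 0.4349 ≈ 48360.6 m; 0.002° of that is 96.7211 m.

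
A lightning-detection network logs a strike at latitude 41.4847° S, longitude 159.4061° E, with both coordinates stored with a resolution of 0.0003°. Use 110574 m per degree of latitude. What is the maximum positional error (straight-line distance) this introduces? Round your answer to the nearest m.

With a 0.0003° grid the true value lies within half a step, ±0.0003°/2 = ±0.00015°, of the stored one.
Latitude error → 0.00015 × 110574 = 16.5861 m along the meridian.
Longitude error → 0.00015 × 110574 × cos 41.4847° = 0.00015 × 110574 × 0.7491 ≈ 12.4252 m.
Worst case both components are at the extreme and orthogonal: √(16.5861² + 12.4252²) ≈ 20.724 m.

21 m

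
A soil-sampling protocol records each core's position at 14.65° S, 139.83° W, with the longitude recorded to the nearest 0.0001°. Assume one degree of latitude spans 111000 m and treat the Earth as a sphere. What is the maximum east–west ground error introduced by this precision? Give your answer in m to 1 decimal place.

Rounding to 4 decimal places leaves the longitude within ±5e-05° of the true value.
At latitude 14.65° a degree of longitude spans 111000 m × cos 14.65° = 111000 × 0.9675 ≈ 107391 m.
So at most 5e-05° × 107391 ≈ 5.36956 m east–west.

5.4 m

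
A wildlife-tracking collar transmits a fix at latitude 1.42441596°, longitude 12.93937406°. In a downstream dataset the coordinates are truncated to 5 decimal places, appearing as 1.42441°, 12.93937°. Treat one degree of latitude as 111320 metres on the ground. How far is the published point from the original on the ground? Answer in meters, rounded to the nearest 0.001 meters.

0.803 meters

Δlat = 1.42441596 − 1.42441 = +0.00000596°; Δlon = 12.93937406 − 12.93937 = +0.00000406°.
North–south shift: 0.00000596 × 111320 = 0.663467 m.
E–W at 1.42441°: 0.00000406° × 111320 × cos 1.42441° = 0.00000406 × 111320 × 0.9997 ≈ 0.45182 m.
Combined displacement = (0.663467² + 0.45182²)^½ ≈ 0.802701 m.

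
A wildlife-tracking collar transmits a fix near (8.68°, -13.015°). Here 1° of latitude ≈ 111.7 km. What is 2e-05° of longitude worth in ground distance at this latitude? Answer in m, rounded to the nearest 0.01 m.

2.21 m

2e-05° of longitude at 8.68° is 2e-05 × 111700 × cos 8.68° ≈ 2e-05 × 110421 = 2.20841 m.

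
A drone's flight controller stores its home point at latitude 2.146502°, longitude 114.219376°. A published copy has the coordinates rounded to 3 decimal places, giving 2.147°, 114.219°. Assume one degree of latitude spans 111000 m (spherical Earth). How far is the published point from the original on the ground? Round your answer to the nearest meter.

Δlat = 2.146502 − 2.147 = -0.000498°; Δlon = 114.219376 − 114.219 = +0.000376°.
N–S: -0.000498° × 111000 m/° = -55.278 m.
E–W at 2.147°: 0.000376° × 111000 × cos 2.147° = 0.000376 × 111000 × 0.9993 ≈ 41.7067 m.
Distance: √(55.278² + 41.7067²) ≈ 69.2467 m.

69 meters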